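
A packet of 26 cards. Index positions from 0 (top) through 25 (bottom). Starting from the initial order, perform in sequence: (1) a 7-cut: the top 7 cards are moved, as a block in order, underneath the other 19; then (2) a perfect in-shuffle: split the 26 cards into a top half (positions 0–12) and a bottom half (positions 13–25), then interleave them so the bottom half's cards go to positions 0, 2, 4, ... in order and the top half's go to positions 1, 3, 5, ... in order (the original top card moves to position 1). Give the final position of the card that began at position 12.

Track the card from position 12 forward through each operation:
  after op 1 (cut 7): 12 → 5
  after op 2 (in-shuffle): 5 → 11

11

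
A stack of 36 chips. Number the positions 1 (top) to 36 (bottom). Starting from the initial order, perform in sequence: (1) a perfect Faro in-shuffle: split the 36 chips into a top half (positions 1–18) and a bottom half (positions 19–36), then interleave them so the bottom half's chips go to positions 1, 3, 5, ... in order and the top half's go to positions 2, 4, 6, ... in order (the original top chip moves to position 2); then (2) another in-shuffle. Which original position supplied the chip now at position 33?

36

Undo the operations in reverse order, starting from position 33:
  undo op 2 (in-shuffle, from bottom half): 33 ← 35
  undo op 1 (in-shuffle, from bottom half): 35 ← 36
So the chip at position 33 came from original position 36.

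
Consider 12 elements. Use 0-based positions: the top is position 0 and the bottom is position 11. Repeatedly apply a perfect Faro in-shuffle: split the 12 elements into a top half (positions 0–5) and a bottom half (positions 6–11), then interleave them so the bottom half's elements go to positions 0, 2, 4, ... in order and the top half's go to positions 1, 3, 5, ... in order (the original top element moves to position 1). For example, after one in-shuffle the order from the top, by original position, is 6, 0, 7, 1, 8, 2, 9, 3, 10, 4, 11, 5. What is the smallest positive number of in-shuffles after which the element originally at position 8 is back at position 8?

Follow position 8 under repeated in-shuffles:
8 → 4 → 9 → 6 → 0 → 1 → 3 → 7 → 2 → 5 → 11 → 10 → 8
It first returns after 12 in-shuffles.

12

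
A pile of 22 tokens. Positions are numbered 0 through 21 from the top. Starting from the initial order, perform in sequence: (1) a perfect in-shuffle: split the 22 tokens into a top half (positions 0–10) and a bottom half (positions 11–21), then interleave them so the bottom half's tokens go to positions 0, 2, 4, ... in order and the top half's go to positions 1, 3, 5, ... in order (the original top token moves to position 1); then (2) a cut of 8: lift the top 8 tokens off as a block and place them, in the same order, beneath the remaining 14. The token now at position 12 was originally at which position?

21

Undo the operations in reverse order, starting from position 12:
  undo op 2 (cut 8): 12 ← 20
  undo op 1 (in-shuffle, from bottom half): 20 ← 21
So the token at position 12 came from original position 21.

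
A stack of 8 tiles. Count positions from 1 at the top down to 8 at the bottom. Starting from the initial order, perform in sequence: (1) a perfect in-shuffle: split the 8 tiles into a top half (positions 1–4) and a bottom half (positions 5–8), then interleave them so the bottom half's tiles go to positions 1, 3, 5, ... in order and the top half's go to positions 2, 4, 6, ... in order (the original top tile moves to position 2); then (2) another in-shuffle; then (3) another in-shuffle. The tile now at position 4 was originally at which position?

Undo the operations in reverse order, starting from position 4:
  undo op 3 (in-shuffle, from top half): 4 ← 2
  undo op 2 (in-shuffle, from top half): 2 ← 1
  undo op 1 (in-shuffle, from bottom half): 1 ← 5
So the tile at position 4 came from original position 5.

5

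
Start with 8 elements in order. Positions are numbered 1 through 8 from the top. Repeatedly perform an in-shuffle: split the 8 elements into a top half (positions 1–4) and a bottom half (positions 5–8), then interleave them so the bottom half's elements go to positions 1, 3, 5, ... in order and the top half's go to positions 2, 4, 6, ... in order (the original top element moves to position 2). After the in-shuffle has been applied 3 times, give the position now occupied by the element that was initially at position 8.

1

Track the element's position through each in-shuffle:
8 → 7 → 5 → 1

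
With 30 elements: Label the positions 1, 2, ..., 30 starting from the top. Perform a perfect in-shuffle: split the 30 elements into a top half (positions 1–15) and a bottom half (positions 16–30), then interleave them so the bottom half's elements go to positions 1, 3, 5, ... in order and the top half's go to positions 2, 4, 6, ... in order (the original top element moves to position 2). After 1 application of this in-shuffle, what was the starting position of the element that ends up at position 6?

3

Work backwards from position 6, undoing one in-shuffle at a time:
6 ← 3
So the element now at position 6 started at position 3.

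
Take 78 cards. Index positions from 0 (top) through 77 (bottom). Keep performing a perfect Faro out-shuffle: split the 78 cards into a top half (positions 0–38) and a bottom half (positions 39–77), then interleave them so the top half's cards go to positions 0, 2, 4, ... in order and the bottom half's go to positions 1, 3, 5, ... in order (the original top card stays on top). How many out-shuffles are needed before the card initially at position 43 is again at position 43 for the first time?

30

Follow position 43 under repeated out-shuffles:
43 → 9 → 18 → 36 → 72 → 67 → 57 → 37 → ... → 43 (length 30)
It first returns after 30 out-shuffles.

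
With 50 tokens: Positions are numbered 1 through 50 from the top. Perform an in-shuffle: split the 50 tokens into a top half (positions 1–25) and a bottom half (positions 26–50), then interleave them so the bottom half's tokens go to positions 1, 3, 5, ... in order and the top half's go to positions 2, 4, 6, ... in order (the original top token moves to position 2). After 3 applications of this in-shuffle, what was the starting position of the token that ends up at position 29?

10

Work backwards from position 29, undoing one in-shuffle at a time:
29 ← 40 ← 20 ← 10
So the token now at position 29 started at position 10.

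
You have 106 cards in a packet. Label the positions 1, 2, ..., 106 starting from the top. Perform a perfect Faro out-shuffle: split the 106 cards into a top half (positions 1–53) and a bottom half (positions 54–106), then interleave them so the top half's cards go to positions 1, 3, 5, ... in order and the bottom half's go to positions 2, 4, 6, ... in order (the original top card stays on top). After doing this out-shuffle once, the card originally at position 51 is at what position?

Track the card's position through each out-shuffle:
51 → 101

101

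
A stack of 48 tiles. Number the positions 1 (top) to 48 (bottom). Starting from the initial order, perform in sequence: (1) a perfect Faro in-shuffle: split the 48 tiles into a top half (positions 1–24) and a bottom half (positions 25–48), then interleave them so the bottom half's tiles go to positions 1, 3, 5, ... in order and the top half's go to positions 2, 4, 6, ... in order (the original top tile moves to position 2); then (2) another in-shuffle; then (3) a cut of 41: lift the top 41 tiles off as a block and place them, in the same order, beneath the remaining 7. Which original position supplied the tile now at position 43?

9

Undo the operations in reverse order, starting from position 43:
  undo op 3 (cut 41): 43 ← 36
  undo op 2 (in-shuffle, from top half): 36 ← 18
  undo op 1 (in-shuffle, from top half): 18 ← 9
So the tile at position 43 came from original position 9.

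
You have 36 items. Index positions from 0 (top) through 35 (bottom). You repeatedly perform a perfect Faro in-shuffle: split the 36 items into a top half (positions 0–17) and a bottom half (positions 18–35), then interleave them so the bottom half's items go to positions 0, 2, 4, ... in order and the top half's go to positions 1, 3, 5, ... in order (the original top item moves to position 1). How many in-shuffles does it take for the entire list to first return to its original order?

The in-shuffle permutes the 36 positions with cycle lengths [36].
Every item is home exactly when every cycle has completed a whole number of laps, i.e. after lcm(36) = 36 in-shuffles.

36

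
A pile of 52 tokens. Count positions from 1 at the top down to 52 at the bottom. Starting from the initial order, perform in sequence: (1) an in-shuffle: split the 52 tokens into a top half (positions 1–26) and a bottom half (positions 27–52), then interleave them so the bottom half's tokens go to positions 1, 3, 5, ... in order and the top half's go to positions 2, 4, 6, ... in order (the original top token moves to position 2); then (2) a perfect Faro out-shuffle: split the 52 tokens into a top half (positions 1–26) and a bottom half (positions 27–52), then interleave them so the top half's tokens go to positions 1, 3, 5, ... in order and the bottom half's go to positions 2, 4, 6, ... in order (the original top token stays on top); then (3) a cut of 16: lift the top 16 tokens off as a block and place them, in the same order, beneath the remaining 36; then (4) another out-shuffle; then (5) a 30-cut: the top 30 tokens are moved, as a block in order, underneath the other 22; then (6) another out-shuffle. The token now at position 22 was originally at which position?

19

Undo the operations in reverse order, starting from position 22:
  undo op 6 (out-shuffle, from bottom half): 22 ← 37
  undo op 5 (cut 30): 37 ← 15
  undo op 4 (out-shuffle, from top half): 15 ← 8
  undo op 3 (cut 16): 8 ← 24
  undo op 2 (out-shuffle, from bottom half): 24 ← 38
  undo op 1 (in-shuffle, from top half): 38 ← 19
So the token at position 22 came from original position 19.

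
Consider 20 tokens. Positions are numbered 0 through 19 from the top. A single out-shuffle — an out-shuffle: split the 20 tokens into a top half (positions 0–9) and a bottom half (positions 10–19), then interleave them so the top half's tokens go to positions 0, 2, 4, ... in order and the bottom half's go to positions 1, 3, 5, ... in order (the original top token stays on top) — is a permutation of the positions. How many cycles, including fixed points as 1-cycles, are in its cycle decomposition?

Trace each unvisited position around until it returns:
(0) (1 2 4 8 16 13 ... len 18) (19)
3 cycles in total.

3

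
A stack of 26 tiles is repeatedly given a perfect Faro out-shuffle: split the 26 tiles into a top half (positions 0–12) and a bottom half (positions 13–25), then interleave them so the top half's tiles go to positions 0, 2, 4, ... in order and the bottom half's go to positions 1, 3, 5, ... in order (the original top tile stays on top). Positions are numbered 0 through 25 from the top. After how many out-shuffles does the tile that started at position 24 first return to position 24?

Follow position 24 under repeated out-shuffles:
24 → 23 → 21 → 17 → 9 → 18 → 11 → 22 → 19 → 13 → 1 → 2 → 4 → 8 → 16 → 7 → 14 → 3 → 6 → 12 → 24
It first returns after 20 out-shuffles.

20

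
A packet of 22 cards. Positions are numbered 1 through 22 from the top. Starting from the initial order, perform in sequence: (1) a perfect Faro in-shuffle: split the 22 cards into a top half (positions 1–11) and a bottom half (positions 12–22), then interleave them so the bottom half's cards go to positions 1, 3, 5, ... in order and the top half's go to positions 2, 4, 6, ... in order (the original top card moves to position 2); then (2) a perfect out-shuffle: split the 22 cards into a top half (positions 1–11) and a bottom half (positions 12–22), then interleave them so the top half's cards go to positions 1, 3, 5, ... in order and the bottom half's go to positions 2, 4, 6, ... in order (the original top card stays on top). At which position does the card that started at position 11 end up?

Track the card from position 11 forward through each operation:
  after op 1 (in-shuffle): 11 → 22
  after op 2 (out-shuffle): 22 → 22

22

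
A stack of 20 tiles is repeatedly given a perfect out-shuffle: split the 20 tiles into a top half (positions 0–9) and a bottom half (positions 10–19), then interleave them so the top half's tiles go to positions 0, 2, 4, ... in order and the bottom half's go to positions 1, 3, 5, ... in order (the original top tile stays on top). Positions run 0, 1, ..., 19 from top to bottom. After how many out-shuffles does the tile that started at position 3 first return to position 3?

18

Follow position 3 under repeated out-shuffles:
3 → 6 → 12 → 5 → 10 → 1 → 2 → 4 → 8 → 16 → 13 → 7 → 14 → 9 → 18 → 17 → 15 → 11 → 3
It first returns after 18 out-shuffles.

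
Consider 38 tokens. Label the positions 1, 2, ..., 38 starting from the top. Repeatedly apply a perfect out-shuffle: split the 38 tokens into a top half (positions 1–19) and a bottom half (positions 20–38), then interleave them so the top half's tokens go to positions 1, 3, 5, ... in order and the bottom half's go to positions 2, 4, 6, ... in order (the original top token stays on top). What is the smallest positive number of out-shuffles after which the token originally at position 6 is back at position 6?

Follow position 6 under repeated out-shuffles:
6 → 11 → 21 → 4 → 7 → 13 → 25 → 12 → ... → 6 (length 36)
It first returns after 36 out-shuffles.

36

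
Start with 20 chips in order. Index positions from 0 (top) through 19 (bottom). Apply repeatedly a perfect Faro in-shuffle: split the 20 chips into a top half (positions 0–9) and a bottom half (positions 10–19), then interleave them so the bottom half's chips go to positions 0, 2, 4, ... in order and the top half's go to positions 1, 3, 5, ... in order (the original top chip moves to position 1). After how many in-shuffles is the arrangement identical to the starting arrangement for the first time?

6

The in-shuffle permutes the 20 positions with cycle lengths [2, 3, 3, 6, 6].
Every chip is home exactly when every cycle has completed a whole number of laps, i.e. after lcm(2, 3, 6) = 6 in-shuffles.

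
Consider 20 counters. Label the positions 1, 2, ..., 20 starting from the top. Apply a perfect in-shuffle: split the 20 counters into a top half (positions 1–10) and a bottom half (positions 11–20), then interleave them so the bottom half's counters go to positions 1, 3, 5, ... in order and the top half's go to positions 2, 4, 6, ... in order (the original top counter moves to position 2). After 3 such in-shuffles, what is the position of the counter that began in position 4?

11

Track the counter's position through each in-shuffle:
4 → 8 → 16 → 11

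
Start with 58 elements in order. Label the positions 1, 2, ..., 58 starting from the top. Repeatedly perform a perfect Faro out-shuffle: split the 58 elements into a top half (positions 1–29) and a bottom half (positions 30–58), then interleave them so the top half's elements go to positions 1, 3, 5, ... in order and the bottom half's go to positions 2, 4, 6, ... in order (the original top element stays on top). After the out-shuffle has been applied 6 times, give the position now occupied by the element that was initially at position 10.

7

Track the element's position through each out-shuffle:
10 → 19 → 37 → 16 → 31 → 4 → 7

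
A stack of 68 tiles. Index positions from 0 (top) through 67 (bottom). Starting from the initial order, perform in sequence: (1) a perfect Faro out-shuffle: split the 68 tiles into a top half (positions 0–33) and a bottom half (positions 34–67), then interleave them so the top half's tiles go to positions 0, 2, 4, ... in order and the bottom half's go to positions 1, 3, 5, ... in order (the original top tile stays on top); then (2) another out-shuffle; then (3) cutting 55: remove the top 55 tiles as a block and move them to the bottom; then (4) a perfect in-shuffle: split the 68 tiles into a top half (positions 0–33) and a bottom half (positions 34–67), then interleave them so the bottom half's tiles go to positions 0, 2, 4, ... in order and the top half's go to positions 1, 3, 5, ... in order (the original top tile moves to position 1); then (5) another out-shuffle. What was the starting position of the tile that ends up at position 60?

9

Undo the operations in reverse order, starting from position 60:
  undo op 5 (out-shuffle, from top half): 60 ← 30
  undo op 4 (in-shuffle, from bottom half): 30 ← 49
  undo op 3 (cut 55): 49 ← 36
  undo op 2 (out-shuffle, from top half): 36 ← 18
  undo op 1 (out-shuffle, from top half): 18 ← 9
So the tile at position 60 came from original position 9.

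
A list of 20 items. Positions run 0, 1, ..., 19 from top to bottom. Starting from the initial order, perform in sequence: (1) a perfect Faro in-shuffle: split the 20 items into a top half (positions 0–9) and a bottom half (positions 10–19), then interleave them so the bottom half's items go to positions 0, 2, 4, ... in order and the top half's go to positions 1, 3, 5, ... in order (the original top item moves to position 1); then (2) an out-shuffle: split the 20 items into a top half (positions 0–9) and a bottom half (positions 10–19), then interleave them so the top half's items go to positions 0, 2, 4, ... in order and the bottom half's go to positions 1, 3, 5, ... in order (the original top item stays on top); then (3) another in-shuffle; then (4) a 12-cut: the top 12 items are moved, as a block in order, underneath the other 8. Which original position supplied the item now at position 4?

4

Undo the operations in reverse order, starting from position 4:
  undo op 4 (cut 12): 4 ← 16
  undo op 3 (in-shuffle, from bottom half): 16 ← 18
  undo op 2 (out-shuffle, from top half): 18 ← 9
  undo op 1 (in-shuffle, from top half): 9 ← 4
So the item at position 4 came from original position 4.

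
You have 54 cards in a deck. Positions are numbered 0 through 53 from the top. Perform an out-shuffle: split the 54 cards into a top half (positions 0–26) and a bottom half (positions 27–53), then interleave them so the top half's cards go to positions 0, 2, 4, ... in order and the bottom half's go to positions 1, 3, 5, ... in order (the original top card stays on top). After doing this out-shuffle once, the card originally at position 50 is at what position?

Track the card's position through each out-shuffle:
50 → 47

47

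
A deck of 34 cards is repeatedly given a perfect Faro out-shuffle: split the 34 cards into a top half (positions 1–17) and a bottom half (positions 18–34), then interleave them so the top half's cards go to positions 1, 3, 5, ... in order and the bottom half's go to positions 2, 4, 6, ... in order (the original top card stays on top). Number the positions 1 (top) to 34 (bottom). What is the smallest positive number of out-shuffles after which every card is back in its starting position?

The out-shuffle permutes the 34 positions with cycle lengths [1, 1, 2, 10, 10, 10].
Every card is home exactly when every cycle has completed a whole number of laps, i.e. after lcm(1, 2, 10) = 10 out-shuffles.

10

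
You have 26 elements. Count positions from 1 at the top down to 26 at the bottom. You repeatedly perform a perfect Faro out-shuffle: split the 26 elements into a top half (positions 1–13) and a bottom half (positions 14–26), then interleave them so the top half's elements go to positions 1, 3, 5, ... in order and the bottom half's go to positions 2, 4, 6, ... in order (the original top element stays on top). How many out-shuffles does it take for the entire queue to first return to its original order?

20

The out-shuffle permutes the 26 positions with cycle lengths [1, 1, 4, 20].
Every element is home exactly when every cycle has completed a whole number of laps, i.e. after lcm(1, 4, 20) = 20 out-shuffles.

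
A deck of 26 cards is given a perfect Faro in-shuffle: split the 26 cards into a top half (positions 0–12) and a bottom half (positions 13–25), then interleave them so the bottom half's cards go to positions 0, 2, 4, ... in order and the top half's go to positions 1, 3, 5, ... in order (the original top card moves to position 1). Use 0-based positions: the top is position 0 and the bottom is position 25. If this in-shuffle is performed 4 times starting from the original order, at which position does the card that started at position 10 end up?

13

Track the card's position through each in-shuffle:
10 → 21 → 16 → 6 → 13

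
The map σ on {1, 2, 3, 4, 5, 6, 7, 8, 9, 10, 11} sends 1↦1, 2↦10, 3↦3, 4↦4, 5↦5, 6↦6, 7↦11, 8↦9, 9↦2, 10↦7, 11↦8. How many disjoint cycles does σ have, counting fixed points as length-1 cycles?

6

Cycle decomposition: (1) (2 10 7 11 8 9) (3) (4) (5) (6).
6 cycles.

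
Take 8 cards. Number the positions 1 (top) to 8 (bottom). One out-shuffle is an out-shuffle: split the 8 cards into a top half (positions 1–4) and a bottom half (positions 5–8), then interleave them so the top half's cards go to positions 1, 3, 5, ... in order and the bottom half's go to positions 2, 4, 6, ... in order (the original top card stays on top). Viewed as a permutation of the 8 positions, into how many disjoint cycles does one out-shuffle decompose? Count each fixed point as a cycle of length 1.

4

Trace each unvisited position around until it returns:
(1) (2 3 5) (4 7 6) (8)
4 cycles in total.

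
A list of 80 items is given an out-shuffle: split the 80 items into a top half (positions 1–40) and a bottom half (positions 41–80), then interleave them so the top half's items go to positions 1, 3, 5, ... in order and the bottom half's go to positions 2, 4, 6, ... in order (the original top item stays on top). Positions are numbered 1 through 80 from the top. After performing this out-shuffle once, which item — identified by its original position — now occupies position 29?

15

Work backwards from position 29, undoing one out-shuffle at a time:
29 ← 15
So the item now at position 29 started at position 15.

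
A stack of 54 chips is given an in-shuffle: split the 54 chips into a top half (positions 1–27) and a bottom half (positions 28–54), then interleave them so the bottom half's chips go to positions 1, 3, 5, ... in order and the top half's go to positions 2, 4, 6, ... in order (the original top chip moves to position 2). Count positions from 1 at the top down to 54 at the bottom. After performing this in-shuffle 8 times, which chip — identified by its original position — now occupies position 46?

41

Work backwards from position 46, undoing one in-shuffle at a time:
46 ← 23 ← 39 ← 47 ← 51 ← 53 ← 54 ← 27 ← 41
So the chip now at position 46 started at position 41.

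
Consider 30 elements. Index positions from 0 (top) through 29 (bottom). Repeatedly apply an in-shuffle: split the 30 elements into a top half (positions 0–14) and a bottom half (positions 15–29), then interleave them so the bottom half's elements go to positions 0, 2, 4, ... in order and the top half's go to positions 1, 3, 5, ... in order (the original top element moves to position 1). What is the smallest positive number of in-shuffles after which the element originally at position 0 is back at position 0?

Follow position 0 under repeated in-shuffles:
0 → 1 → 3 → 7 → 15 → 0
It first returns after 5 in-shuffles.

5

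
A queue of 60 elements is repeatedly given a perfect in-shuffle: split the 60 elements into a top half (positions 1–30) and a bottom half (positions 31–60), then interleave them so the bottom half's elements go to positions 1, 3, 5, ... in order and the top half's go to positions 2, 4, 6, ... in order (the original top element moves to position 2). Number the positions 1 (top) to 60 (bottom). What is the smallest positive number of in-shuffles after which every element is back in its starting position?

The in-shuffle permutes the 60 positions with cycle lengths [60].
Every element is home exactly when every cycle has completed a whole number of laps, i.e. after lcm(60) = 60 in-shuffles.

60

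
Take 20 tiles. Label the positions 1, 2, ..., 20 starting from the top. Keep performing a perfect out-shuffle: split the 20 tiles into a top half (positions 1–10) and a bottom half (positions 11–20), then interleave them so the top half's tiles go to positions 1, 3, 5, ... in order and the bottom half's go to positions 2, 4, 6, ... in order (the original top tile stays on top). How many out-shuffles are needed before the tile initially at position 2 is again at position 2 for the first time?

18

Follow position 2 under repeated out-shuffles:
2 → 3 → 5 → 9 → 17 → 14 → 8 → 15 → 10 → 19 → 18 → 16 → 12 → 4 → 7 → 13 → 6 → 11 → 2
It first returns after 18 out-shuffles.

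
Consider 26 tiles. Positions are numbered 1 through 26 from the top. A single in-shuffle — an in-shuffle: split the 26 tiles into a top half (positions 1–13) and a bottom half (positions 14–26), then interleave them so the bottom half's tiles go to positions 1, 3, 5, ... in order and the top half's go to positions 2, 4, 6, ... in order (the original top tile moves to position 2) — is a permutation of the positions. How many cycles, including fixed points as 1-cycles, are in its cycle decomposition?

3

Trace each unvisited position around until it returns:
(1 2 4 8 16 5 ... len 18) (3 6 12 24 21 15) (9 18)
3 cycles in total.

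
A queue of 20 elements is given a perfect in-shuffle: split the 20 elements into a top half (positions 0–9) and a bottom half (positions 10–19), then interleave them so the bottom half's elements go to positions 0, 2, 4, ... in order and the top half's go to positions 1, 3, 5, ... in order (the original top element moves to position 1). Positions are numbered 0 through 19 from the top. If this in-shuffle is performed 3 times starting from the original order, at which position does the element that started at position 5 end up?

5

Track the element's position through each in-shuffle:
5 → 11 → 2 → 5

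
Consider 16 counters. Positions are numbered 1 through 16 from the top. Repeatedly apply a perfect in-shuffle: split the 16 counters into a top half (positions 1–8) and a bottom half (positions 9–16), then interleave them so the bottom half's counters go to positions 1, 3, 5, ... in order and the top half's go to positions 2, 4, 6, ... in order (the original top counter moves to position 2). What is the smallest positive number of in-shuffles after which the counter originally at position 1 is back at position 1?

Follow position 1 under repeated in-shuffles:
1 → 2 → 4 → 8 → 16 → 15 → 13 → 9 → 1
It first returns after 8 in-shuffles.

8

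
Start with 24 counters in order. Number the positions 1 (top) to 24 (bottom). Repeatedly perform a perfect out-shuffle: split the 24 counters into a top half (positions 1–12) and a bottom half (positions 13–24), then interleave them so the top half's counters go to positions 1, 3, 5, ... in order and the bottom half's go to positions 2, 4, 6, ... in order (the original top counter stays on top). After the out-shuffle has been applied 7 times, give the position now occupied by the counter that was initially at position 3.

4

Track the counter's position through each out-shuffle:
3 → 5 → 9 → 17 → 10 → 19 → 14 → 4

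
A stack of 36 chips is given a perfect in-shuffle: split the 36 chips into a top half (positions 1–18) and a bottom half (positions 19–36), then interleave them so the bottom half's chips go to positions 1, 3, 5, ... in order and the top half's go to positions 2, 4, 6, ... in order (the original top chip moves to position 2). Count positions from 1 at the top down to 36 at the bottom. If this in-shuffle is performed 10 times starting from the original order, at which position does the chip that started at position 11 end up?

16

Track the chip's position through each in-shuffle:
11 → 22 → 7 → 14 → 28 → 19 → 1 → 2 → 4 → 8 → 16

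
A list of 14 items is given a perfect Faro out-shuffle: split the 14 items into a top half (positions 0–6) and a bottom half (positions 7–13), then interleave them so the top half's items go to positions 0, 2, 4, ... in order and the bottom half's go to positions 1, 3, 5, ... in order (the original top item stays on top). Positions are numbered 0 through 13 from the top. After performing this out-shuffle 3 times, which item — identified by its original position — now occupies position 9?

6

Work backwards from position 9, undoing one out-shuffle at a time:
9 ← 11 ← 12 ← 6
So the item now at position 9 started at position 6.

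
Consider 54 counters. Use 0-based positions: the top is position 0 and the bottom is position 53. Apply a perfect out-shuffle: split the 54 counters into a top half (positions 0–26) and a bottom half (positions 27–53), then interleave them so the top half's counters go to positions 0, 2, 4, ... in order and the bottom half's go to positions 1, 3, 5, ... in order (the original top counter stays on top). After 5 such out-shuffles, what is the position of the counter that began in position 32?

17

Track the counter's position through each out-shuffle:
32 → 11 → 22 → 44 → 35 → 17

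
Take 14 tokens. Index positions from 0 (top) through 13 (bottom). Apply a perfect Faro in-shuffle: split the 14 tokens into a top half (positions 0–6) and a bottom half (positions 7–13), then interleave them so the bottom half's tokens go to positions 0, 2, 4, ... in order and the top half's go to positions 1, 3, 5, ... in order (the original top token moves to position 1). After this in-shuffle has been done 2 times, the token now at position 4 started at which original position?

Work backwards from position 4, undoing one in-shuffle at a time:
4 ← 9 ← 4
So the token now at position 4 started at position 4.

4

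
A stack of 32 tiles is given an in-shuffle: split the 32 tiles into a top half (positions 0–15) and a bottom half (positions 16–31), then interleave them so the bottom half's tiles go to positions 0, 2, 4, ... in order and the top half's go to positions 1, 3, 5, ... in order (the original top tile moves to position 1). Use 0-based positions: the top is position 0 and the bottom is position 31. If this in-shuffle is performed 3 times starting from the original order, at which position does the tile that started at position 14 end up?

20

Track the tile's position through each in-shuffle:
14 → 29 → 26 → 20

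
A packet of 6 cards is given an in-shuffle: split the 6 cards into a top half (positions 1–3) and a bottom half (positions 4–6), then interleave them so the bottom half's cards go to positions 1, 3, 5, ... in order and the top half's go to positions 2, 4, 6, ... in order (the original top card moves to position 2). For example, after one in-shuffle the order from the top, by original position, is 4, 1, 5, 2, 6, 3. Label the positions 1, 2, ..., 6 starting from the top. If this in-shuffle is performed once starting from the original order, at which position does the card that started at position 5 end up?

Track the card's position through each in-shuffle:
5 → 3

3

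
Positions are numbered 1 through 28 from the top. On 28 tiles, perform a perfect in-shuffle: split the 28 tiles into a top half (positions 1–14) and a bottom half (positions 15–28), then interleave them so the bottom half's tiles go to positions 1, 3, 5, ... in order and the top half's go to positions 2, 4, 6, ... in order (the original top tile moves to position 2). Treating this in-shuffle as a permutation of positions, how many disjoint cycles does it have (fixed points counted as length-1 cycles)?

Trace each unvisited position around until it returns:
(1 2 4 8 16 3 ... len 28)
1 cycle in total.

1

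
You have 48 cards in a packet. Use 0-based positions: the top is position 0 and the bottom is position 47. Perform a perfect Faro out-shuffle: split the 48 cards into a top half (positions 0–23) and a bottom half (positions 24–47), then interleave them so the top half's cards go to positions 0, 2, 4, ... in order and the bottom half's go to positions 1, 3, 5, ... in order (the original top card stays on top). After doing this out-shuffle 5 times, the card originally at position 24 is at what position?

16

Track the card's position through each out-shuffle:
24 → 1 → 2 → 4 → 8 → 16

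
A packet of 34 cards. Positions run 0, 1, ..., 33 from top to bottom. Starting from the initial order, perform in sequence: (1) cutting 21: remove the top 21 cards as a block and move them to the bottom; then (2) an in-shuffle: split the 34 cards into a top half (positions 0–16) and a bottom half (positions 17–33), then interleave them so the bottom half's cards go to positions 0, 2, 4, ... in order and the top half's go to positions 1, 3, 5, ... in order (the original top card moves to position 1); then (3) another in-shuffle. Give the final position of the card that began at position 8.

17

Track the card from position 8 forward through each operation:
  after op 1 (cut 21): 8 → 21
  after op 2 (in-shuffle): 21 → 8
  after op 3 (in-shuffle): 8 → 17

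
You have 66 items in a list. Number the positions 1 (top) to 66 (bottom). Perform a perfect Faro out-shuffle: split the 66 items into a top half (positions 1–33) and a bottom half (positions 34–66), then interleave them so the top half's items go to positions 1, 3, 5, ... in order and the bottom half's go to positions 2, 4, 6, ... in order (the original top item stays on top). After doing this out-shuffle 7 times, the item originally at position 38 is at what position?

Track the item's position through each out-shuffle:
38 → 10 → 19 → 37 → 8 → 15 → 29 → 57

57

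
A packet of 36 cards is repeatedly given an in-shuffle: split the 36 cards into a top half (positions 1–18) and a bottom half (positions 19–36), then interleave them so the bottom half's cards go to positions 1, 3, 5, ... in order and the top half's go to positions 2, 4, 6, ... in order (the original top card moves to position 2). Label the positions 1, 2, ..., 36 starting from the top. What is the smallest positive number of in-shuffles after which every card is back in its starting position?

The in-shuffle permutes the 36 positions with cycle lengths [36].
Every card is home exactly when every cycle has completed a whole number of laps, i.e. after lcm(36) = 36 in-shuffles.

36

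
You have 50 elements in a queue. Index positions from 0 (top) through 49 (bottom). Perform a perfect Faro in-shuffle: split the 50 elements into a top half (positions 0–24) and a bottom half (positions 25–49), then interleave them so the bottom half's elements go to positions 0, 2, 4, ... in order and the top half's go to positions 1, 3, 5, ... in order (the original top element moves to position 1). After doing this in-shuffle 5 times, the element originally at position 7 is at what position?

0

Track the element's position through each in-shuffle:
7 → 15 → 31 → 12 → 25 → 0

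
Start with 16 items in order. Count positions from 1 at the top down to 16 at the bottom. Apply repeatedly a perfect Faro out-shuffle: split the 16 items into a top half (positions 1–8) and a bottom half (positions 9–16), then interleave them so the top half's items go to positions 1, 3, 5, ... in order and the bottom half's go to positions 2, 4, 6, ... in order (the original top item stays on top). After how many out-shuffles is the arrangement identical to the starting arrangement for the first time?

4

The out-shuffle permutes the 16 positions with cycle lengths [1, 1, 2, 4, 4, 4].
Every item is home exactly when every cycle has completed a whole number of laps, i.e. after lcm(1, 2, 4) = 4 out-shuffles.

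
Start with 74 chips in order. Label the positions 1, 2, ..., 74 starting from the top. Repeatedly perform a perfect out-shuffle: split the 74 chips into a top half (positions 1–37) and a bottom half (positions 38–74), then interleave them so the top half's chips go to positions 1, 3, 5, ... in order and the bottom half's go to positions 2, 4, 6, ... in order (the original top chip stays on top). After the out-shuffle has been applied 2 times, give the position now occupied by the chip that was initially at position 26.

28

Track the chip's position through each out-shuffle:
26 → 51 → 28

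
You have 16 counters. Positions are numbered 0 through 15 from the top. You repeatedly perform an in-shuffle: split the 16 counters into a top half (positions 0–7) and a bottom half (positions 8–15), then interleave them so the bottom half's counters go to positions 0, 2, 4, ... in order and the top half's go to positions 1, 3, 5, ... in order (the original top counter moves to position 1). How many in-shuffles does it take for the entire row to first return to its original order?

The in-shuffle permutes the 16 positions with cycle lengths [8, 8].
Every counter is home exactly when every cycle has completed a whole number of laps, i.e. after lcm(8) = 8 in-shuffles.

8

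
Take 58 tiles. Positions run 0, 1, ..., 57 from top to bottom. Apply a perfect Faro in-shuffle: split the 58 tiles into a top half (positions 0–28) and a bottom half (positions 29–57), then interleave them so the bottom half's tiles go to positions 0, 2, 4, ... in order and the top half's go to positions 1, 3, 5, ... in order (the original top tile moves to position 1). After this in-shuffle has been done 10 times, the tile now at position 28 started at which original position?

6

Work backwards from position 28, undoing one in-shuffle at a time:
28 ← 43 ← 21 ← 10 ← 34 ← 46 ← 52 ← 55 ← 27 ← 13 ← 6
So the tile now at position 28 started at position 6.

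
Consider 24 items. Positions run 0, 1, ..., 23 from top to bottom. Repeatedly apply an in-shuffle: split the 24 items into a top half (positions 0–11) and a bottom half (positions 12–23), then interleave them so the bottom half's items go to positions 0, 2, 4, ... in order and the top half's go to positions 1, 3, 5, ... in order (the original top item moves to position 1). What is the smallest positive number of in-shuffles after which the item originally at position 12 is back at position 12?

20

Follow position 12 under repeated in-shuffles:
12 → 0 → 1 → 3 → 7 → 15 → 6 → 13 → 2 → 5 → 11 → 23 → 22 → 20 → 16 → 8 → 17 → 10 → 21 → 18 → 12
It first returns after 20 in-shuffles.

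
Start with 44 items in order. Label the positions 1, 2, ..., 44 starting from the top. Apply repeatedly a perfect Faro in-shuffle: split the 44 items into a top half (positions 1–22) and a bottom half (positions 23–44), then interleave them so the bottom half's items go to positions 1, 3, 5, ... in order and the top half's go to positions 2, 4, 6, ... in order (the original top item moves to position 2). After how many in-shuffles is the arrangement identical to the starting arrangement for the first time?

12

The in-shuffle permutes the 44 positions with cycle lengths [2, 4, 4, 4, 6, 12, 12].
Every item is home exactly when every cycle has completed a whole number of laps, i.e. after lcm(2, 4, 6, 12) = 12 in-shuffles.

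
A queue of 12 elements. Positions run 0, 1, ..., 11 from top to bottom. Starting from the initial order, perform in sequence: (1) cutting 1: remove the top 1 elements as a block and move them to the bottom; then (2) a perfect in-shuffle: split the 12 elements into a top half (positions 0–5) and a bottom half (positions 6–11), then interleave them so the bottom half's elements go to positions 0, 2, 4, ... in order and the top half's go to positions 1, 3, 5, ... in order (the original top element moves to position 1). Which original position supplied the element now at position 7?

Undo the operations in reverse order, starting from position 7:
  undo op 2 (in-shuffle, from top half): 7 ← 3
  undo op 1 (cut 1): 3 ← 4
So the element at position 7 came from original position 4.

4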